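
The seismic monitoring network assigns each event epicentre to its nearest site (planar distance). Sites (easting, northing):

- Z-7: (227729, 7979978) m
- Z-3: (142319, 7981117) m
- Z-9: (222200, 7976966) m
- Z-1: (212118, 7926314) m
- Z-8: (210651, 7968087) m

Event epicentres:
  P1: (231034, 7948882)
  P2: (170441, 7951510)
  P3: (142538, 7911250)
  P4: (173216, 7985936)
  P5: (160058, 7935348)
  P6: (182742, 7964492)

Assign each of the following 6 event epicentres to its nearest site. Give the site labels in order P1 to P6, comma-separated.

P1 → Z-8 (d²=784298714.00)
P2 → Z-3 (d²=1667421333.00)
P3 → Z-3 (d²=4881445650.00)
P4 → Z-3 (d²=977847370.00)
P5 → Z-3 (d²=2409473482.00)
P6 → Z-8 (d²=791836306.00)

Z-8, Z-3, Z-3, Z-3, Z-3, Z-8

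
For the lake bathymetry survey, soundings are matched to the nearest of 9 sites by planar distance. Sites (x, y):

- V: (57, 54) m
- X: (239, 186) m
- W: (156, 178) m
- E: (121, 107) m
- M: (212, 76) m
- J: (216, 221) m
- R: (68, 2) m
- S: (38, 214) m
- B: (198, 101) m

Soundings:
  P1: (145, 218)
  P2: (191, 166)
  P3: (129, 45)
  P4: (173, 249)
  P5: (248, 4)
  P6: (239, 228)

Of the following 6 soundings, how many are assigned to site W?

P1 → W
P2 → W
P3 → E
P4 → J
P5 → M
P6 → J
2 of the 6 go to W.

2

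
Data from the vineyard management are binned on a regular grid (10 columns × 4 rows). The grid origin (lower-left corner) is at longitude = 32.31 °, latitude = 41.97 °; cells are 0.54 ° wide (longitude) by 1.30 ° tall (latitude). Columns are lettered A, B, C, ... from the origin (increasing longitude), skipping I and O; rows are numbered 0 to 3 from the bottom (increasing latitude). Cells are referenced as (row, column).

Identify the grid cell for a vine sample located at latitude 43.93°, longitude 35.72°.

Column index: ⌊(35.72 − 32.31) / 0.54⌋ = ⌊6.315⌋ = 6 → column G
Row offset from origin: ⌊(43.93 − 41.97) / 1.30⌋ = ⌊1.508⌋ = 1 → row 1

(1, G)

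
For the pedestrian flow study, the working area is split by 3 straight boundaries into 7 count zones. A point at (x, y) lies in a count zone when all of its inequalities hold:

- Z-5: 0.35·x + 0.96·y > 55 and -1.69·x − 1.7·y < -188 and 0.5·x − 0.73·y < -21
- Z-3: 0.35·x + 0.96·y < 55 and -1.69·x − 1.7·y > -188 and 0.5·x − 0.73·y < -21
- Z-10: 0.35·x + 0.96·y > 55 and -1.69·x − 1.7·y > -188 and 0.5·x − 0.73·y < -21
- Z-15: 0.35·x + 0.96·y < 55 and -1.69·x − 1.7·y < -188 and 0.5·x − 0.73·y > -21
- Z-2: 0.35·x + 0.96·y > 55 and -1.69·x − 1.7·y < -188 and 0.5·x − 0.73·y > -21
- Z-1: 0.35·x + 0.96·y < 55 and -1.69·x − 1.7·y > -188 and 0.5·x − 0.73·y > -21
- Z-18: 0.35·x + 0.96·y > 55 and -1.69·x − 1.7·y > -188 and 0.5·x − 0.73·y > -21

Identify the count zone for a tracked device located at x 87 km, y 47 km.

0.35·87 + 0.96·47 = 75.570, which is > 55
-1.69·87 − 1.7·47 = -226.930, which is < -188
0.5·87 − 0.73·47 = 9.190, which is > -21
This sign pattern matches Z-2.

Z-2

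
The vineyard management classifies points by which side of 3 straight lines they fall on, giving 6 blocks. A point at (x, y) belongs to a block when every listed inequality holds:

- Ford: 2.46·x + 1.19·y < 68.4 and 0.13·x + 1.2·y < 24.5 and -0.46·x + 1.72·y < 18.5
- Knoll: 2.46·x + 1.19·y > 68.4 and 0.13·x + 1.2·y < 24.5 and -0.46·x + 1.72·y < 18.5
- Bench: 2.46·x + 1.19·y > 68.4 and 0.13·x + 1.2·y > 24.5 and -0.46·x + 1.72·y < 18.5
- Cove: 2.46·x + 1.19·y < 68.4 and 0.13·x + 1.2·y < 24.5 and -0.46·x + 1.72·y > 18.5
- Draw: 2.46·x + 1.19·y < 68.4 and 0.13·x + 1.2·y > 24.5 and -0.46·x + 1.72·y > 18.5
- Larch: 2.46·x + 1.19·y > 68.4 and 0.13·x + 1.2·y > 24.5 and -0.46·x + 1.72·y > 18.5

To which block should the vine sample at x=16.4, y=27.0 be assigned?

Larch

2.46·16.4 + 1.19·27.0 = 72.474, which is > 68.4
0.13·16.4 + 1.2·27.0 = 34.532, which is > 24.5
-0.46·16.4 + 1.72·27.0 = 38.896, which is > 18.5
This sign pattern matches Larch.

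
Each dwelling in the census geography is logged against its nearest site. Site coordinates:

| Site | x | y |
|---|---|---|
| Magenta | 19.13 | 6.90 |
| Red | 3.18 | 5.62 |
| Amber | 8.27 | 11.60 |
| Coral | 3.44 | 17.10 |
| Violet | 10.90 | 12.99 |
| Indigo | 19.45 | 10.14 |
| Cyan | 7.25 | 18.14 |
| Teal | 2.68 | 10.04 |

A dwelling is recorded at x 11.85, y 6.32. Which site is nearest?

Squared distances to each site:
Magenta: 53.335; Red: 75.659; Amber: 40.695; Coral: 186.937; Violet: 45.391; Indigo: 72.352; Cyan: 160.872; Teal: 97.927.
Minimum at Amber.

Amber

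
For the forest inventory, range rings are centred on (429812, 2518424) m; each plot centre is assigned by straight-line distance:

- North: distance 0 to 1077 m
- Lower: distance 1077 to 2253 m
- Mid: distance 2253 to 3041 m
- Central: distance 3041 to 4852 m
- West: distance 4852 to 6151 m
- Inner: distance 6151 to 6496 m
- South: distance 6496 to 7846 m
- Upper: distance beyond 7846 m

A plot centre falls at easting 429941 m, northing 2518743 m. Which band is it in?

North

Distance = √((429941−429812)² + (2518743−2518424)²) = √(16641.000 + 101761.000) = 344.096 m.
0 ≤ 344.096 < 1077 → North.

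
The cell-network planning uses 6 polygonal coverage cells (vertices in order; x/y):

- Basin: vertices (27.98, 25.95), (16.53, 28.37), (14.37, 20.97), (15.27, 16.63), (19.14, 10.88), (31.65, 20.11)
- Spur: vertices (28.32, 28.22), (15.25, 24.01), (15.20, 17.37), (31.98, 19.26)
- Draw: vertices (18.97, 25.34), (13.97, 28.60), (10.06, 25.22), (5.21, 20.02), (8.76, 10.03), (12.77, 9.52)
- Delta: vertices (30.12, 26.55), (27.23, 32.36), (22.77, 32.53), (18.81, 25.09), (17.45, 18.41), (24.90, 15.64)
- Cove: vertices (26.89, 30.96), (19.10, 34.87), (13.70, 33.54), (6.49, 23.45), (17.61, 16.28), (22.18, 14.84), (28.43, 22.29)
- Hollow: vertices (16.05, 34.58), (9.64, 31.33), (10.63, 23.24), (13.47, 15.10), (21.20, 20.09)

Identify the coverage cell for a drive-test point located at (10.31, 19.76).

Draw

Cast a ray rightward from (10.31, 19.76). For each polygon, the edges (by vertex number in listed order) whose endpoints lie on opposite sides of y = 19.76, where each meets that height, and whether that is right or left of the point:
Basin: 3–4 at x≈14.621 (right), 5–6 at x≈31.176 (right) → 2 crossings.
Spur: 2–3 at x≈15.218 (right), 4–1 at x≈31.776 (right) → 2 crossings.
Draw: 4–5 at x≈5.302 (left), 6–1 at x≈16.783 (right) → 1 crossing.
Delta: 4–5 at x≈17.725 (right), 6–1 at x≈26.871 (right) → 2 crossings.
Cove: 4–5 at x≈12.213 (right), 6–7 at x≈26.308 (right) → 2 crossings.
Hollow: 3–4 at x≈11.844 (right), 4–5 at x≈20.689 (right) → 2 crossings.
Only Draw has an odd count, so the point is inside Draw.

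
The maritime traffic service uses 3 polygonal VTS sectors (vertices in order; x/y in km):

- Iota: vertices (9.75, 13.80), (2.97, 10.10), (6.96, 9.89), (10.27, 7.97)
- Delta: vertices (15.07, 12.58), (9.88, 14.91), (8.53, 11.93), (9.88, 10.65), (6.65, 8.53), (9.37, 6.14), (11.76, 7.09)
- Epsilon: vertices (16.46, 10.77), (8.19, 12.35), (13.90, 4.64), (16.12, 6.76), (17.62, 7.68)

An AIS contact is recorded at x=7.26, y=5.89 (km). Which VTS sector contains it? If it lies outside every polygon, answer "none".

none

Cast a ray rightward from (7.26, 5.89). For each polygon, the edges (by vertex number in listed order) whose endpoints lie on opposite sides of y = 5.89, where each meets that height, and whether that is right or left of the point:
Iota: no edge straddles that height → 0 crossings.
Delta: no edge straddles that height → 0 crossings.
Epsilon: 2–3 at x≈12.974 (right), 3–4 at x≈15.209 (right) → 2 crossings.
All counts are even, so the point lies outside every listed polygon.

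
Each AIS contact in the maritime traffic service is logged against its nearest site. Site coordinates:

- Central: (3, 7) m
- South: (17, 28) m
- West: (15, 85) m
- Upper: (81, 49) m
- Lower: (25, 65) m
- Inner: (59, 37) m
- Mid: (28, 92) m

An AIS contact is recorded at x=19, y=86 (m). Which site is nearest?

Squared distances to each site:
Central: 6497.000; South: 3368.000; West: 17.000; Upper: 5213.000; Lower: 477.000; Inner: 4001.000; Mid: 117.000.
Minimum at West.

West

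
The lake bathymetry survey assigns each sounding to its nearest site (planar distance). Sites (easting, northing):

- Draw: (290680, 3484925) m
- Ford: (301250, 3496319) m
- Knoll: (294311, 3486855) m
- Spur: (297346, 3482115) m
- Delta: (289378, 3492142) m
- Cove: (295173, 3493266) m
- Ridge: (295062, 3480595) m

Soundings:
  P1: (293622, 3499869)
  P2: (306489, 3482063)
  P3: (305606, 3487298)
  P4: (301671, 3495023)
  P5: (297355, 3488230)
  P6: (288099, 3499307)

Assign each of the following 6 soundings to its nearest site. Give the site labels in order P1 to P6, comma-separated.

P1 → Cove (d²=46005210.00)
P2 → Spur (d²=83597153.00)
P3 → Spur (d²=95091089.00)
P4 → Ford (d²=1856857.00)
P5 → Knoll (d²=11156561.00)
P6 → Delta (d²=52973066.00)

Cove, Spur, Spur, Ford, Knoll, Delta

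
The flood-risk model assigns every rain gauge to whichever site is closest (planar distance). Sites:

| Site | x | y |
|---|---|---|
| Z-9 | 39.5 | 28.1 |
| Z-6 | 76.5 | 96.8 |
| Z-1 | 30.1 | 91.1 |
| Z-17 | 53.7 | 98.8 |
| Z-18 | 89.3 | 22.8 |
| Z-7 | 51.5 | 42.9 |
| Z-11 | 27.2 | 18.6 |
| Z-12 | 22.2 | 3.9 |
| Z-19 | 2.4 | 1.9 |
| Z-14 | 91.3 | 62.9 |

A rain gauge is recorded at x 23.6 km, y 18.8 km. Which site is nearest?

Z-11

Squared distances to each site:
Z-9: 339.300; Z-6: 8882.410; Z-1: 5269.540; Z-17: 7306.010; Z-18: 4332.490; Z-7: 1359.220; Z-11: 13.000; Z-12: 223.970; Z-19: 735.050; Z-14: 6528.100.
Minimum at Z-11.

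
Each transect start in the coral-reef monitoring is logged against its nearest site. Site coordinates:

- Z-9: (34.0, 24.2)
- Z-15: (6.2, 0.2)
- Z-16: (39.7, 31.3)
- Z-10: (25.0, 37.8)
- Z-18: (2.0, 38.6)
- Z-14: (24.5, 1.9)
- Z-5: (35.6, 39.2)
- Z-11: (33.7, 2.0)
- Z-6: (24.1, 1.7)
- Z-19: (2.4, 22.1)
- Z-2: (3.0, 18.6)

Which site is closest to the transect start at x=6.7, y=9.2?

Squared distances to each site:
Z-9: 970.290; Z-15: 81.250; Z-16: 1577.410; Z-10: 1152.850; Z-18: 886.450; Z-14: 370.130; Z-5: 1735.210; Z-11: 780.840; Z-6: 359.010; Z-19: 184.900; Z-2: 102.050.
Minimum at Z-15.

Z-15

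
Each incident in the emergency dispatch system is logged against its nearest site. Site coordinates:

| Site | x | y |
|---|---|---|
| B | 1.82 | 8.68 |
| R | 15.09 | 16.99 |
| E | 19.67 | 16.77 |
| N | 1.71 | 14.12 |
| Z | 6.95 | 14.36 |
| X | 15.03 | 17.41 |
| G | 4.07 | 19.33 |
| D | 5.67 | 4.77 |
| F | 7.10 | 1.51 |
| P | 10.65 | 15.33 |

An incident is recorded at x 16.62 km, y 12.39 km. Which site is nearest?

Squared distances to each site:
B: 232.804; R: 23.501; E: 28.487; N: 225.301; Z: 97.390; X: 27.729; G: 205.666; D: 177.967; F: 209.005; P: 44.285.
Minimum at R.

R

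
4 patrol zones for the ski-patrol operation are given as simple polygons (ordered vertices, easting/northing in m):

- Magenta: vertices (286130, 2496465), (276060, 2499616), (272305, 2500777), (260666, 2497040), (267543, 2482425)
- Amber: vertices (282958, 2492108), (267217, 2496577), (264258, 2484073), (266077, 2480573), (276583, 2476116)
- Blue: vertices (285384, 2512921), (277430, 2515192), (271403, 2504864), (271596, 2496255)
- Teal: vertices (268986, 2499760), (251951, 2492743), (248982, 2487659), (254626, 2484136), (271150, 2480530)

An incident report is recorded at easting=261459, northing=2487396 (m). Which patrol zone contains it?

Cast a ray rightward from (261459, 2487396). For each polygon, the edges (by vertex number in listed order) whose endpoints lie on opposite sides of northing = 2487396, where each meets that height, and whether that is right or left of the point:
Magenta: 4–5 at easting≈265203.9 (right), 5–1 at easting≈274123.9 (right) → 2 crossings.
Amber: 2–3 at easting≈265044.4 (right), 5–1 at easting≈281079.6 (right) → 2 crossings.
Blue: no edge straddles that height → 0 crossings.
Teal: 3–4 at easting≈249403.3 (left), 5–1 at easting≈270377.4 (right) → 1 crossing.
Only Teal has an odd count, so the point is inside Teal.

Teal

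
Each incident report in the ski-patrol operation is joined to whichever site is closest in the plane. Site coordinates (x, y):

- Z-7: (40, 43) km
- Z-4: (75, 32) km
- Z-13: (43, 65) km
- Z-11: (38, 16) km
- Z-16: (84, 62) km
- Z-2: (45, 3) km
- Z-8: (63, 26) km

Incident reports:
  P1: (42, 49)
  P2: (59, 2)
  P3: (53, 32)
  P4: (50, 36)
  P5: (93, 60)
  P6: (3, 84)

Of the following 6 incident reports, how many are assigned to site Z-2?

P1 → Z-7
P2 → Z-2
P3 → Z-8
P4 → Z-7
P5 → Z-16
P6 → Z-13
1 of the 6 goes to Z-2.

1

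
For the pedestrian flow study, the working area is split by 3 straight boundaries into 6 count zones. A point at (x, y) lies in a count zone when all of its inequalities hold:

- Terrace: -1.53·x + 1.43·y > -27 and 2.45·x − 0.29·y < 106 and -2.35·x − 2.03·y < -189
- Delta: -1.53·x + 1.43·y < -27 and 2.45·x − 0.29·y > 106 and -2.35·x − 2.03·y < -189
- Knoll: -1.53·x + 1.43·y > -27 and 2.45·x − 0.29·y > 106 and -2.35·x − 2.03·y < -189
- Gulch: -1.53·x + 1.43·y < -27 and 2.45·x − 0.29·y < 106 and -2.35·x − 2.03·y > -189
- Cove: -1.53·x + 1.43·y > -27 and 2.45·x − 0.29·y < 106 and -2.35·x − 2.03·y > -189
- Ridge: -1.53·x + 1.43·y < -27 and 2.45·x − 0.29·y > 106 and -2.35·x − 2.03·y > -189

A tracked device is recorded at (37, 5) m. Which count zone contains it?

Gulch

-1.53·37 + 1.43·5 = -49.460, which is < -27
2.45·37 − 0.29·5 = 89.200, which is < 106
-2.35·37 − 2.03·5 = -97.100, which is > -189
This sign pattern matches Gulch.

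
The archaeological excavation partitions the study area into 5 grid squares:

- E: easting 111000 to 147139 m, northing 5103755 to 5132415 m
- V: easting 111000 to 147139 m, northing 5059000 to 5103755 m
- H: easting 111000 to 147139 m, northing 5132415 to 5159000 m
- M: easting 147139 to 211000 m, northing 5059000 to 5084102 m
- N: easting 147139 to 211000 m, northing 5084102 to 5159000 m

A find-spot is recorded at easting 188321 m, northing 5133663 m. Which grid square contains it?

The point has easting = 188321 and northing = 5133663.
Only N satisfies 147139 ≤ easting ≤ 211000 and 5084102 ≤ northing ≤ 5159000.

N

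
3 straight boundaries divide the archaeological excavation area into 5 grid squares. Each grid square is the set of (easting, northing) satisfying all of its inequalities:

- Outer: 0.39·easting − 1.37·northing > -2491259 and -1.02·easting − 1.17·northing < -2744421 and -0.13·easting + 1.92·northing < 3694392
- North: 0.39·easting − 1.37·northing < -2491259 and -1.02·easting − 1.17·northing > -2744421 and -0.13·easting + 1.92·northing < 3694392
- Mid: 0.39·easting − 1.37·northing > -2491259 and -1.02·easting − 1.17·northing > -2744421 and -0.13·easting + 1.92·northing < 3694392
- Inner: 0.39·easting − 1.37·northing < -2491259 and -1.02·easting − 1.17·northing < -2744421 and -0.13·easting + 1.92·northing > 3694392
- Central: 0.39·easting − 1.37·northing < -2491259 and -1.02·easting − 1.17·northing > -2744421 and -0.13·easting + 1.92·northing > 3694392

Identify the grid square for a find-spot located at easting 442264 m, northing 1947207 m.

North

0.39·442264 − 1.37·1947207 = -2495190.630, which is < -2491259
-1.02·442264 − 1.17·1947207 = -2729341.470, which is > -2744421
-0.13·442264 + 1.92·1947207 = 3681143.120, which is < 3694392
This sign pattern matches North.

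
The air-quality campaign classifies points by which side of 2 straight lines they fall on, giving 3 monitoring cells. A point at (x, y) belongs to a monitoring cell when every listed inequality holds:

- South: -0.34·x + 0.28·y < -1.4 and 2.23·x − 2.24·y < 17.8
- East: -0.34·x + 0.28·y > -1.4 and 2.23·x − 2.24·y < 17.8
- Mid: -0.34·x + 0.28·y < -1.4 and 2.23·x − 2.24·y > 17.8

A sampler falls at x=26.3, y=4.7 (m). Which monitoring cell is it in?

Mid

-0.34·26.3 + 0.28·4.7 = -7.626, which is < -1.4
2.23·26.3 − 2.24·4.7 = 48.121, which is > 17.8
This sign pattern matches Mid.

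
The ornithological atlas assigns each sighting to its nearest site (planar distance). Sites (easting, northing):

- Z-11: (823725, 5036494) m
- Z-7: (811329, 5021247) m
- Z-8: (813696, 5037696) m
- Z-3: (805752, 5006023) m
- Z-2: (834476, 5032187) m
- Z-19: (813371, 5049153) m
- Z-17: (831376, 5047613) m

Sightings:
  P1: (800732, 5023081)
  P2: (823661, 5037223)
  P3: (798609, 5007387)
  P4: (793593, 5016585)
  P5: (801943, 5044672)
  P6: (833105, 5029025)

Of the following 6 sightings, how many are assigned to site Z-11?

1

P1 → Z-7
P2 → Z-11
P3 → Z-3
P4 → Z-3
P5 → Z-19
P6 → Z-2
1 of the 6 goes to Z-11.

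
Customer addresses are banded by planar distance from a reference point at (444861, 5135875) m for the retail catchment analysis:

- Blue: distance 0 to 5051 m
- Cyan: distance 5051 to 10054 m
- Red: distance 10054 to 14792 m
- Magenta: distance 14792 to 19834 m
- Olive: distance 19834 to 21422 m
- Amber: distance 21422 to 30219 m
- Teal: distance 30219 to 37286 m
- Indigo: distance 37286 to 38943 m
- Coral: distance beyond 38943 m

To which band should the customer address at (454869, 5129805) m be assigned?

Red

Distance = √((454869−444861)² + (5129805−5135875)²) = √(100160064.000 + 36844900.000) = 11704.912 m.
10054 ≤ 11704.912 < 14792 → Red.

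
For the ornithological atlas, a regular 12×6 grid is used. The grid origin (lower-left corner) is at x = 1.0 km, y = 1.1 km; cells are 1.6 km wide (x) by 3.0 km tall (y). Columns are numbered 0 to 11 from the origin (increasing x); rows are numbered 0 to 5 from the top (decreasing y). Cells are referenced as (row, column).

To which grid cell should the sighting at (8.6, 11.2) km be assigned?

(2, 4)

Column index: ⌊(8.6 − 1.0) / 1.6⌋ = ⌊4.750⌋ = 4
Row offset from origin: ⌊(11.2 − 1.1) / 3.0⌋ = ⌊3.367⌋ = 3 → row 2 (counted from top)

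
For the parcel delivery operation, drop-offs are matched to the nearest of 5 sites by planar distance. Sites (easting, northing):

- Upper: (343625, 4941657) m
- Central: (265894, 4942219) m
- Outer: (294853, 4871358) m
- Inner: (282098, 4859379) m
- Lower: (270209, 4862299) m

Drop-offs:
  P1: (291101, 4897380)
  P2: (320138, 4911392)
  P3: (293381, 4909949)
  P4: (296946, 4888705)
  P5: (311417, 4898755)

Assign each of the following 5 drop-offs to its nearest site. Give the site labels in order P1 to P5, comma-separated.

Outer, Upper, Outer, Outer, Outer

P1 → Outer (d²=691221988.00)
P2 → Upper (d²=1467609394.00)
P3 → Outer (d²=1491432065.00)
P4 → Outer (d²=305299058.00)
P5 → Outer (d²=1024961705.00)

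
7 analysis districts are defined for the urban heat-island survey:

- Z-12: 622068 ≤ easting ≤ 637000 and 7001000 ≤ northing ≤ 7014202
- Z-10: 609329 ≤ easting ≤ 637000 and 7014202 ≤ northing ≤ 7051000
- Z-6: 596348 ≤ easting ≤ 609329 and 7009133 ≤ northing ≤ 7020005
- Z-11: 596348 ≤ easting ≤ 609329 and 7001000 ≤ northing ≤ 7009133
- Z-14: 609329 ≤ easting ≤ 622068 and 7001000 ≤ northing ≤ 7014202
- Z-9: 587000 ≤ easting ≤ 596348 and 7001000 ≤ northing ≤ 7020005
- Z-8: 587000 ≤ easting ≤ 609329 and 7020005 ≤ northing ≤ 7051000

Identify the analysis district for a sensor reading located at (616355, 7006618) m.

Z-14

The point has easting = 616355 and northing = 7006618.
Only Z-14 satisfies 609329 ≤ easting ≤ 622068 and 7001000 ≤ northing ≤ 7014202.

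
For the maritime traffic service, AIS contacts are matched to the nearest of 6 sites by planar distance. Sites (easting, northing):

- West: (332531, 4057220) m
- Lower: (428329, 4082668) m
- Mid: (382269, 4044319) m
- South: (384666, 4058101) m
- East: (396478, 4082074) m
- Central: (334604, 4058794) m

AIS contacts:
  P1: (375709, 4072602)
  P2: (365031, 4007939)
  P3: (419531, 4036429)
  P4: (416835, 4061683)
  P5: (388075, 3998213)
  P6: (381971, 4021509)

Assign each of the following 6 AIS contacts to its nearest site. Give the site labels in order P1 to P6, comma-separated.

South, Mid, Mid, Lower, Mid, Mid

P1 → South (d²=290506850.00)
P2 → Mid (d²=1620653044.00)
P3 → Mid (d²=1450708744.00)
P4 → Lower (d²=572482261.00)
P5 → Mid (d²=2159472872.00)
P6 → Mid (d²=520384904.00)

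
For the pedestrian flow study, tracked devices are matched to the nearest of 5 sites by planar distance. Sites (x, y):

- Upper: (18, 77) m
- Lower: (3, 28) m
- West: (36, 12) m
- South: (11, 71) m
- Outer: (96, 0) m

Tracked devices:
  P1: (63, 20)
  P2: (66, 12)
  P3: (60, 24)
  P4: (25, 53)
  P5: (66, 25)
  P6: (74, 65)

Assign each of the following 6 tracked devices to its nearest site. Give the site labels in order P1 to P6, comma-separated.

P1 → West (d²=793.00)
P2 → West (d²=900.00)
P3 → West (d²=720.00)
P4 → South (d²=520.00)
P5 → West (d²=1069.00)
P6 → Upper (d²=3280.00)

West, West, West, South, West, Upper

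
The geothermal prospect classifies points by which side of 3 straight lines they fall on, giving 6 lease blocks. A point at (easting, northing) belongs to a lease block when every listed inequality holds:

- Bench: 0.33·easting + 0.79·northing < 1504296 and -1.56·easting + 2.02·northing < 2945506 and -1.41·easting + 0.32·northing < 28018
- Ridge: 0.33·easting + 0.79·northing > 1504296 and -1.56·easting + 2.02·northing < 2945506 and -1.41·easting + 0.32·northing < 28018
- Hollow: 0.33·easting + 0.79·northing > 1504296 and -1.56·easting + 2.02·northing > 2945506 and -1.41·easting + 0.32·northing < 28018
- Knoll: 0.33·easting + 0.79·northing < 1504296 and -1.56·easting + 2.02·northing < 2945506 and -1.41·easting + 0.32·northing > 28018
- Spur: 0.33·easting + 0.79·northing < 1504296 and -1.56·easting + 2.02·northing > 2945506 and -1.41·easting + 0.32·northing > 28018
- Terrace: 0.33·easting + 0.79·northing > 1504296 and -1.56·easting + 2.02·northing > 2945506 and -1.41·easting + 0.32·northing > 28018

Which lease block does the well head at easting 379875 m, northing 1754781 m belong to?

0.33·379875 + 0.79·1754781 = 1511635.740, which is > 1504296
-1.56·379875 + 2.02·1754781 = 2952052.620, which is > 2945506
-1.41·379875 + 0.32·1754781 = 25906.170, which is < 28018
This sign pattern matches Hollow.

Hollow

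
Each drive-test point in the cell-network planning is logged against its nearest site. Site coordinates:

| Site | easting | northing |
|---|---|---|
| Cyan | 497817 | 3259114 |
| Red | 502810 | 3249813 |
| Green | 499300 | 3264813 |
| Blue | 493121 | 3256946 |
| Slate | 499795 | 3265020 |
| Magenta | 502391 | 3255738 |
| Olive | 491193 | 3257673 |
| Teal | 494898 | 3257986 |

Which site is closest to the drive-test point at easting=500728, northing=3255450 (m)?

Squared distances to each site:
Cyan: 21898817.000; Red: 36110493.000; Green: 89704953.000; Blue: 60104465.000; Slate: 92455389.000; Magenta: 2848513.000; Olive: 95857954.000; Teal: 40420196.000.
Minimum at Magenta.

Magenta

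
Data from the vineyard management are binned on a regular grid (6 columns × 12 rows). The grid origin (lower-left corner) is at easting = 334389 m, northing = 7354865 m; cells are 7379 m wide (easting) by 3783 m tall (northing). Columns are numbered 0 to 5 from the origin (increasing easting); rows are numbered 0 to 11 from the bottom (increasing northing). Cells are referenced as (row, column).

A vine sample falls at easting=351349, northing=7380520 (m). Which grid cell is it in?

Column index: ⌊(351349 − 334389) / 7379⌋ = ⌊2.298⌋ = 2
Row offset from origin: ⌊(7380520 − 7354865) / 3783⌋ = ⌊6.782⌋ = 6 → row 6

(6, 2)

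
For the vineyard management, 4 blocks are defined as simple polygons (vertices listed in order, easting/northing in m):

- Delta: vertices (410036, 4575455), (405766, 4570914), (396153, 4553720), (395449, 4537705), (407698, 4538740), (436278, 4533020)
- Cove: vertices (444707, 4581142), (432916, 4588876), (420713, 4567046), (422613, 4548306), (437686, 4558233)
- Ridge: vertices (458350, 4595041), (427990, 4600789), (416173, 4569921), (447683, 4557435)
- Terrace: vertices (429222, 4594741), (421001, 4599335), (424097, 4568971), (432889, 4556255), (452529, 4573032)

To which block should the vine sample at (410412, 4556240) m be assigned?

Delta

Cast a ray rightward from (410412, 4556240). For each polygon, the edges (by vertex number in listed order) whose endpoints lie on opposite sides of northing = 4556240, where each meets that height, and whether that is right or left of the point:
Delta: 2–3 at easting≈397561.9 (left), 6–1 at easting≈421918.6 (right) → 1 crossing.
Cove: 3–4 at easting≈421808.6 (right), 4–5 at easting≈434659.9 (right) → 2 crossings.
Ridge: no edge straddles that height → 0 crossings.
Terrace: no edge straddles that height → 0 crossings.
Only Delta has an odd count, so the point is inside Delta.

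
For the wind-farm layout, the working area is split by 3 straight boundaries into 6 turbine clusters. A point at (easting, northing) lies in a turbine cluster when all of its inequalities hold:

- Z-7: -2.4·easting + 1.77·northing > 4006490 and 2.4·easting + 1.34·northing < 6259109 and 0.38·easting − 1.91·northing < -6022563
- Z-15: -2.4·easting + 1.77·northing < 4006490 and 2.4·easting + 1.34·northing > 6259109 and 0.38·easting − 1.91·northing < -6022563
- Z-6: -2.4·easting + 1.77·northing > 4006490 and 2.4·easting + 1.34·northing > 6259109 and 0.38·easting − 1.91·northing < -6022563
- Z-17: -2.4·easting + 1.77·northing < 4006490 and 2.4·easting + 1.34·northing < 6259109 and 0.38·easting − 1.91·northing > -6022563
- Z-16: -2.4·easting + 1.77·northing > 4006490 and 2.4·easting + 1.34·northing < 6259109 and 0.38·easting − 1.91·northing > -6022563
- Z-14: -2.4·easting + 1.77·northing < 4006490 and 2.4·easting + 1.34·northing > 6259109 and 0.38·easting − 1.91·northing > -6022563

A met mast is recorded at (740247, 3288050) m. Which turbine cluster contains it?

-2.4·740247 + 1.77·3288050 = 4043255.700, which is > 4006490
2.4·740247 + 1.34·3288050 = 6182579.800, which is < 6259109
0.38·740247 − 1.91·3288050 = -5998881.640, which is > -6022563
This sign pattern matches Z-16.

Z-16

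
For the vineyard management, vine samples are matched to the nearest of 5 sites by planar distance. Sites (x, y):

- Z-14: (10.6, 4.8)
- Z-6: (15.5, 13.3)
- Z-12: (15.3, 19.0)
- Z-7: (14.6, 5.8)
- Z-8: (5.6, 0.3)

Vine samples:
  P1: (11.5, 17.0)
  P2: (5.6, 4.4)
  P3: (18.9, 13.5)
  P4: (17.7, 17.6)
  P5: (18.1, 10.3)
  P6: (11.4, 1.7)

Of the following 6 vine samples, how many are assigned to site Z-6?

2

P1 → Z-12
P2 → Z-8
P3 → Z-6
P4 → Z-12
P5 → Z-6
P6 → Z-14
2 of the 6 go to Z-6.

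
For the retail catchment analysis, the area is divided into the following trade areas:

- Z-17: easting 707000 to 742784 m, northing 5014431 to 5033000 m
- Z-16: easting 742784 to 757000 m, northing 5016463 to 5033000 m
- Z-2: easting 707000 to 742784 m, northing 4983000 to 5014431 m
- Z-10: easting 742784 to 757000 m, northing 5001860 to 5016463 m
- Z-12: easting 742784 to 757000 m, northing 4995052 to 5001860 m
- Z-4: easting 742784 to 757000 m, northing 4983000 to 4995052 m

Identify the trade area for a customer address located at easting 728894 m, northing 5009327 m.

Z-2

The point has easting = 728894 and northing = 5009327.
Only Z-2 satisfies 707000 ≤ easting ≤ 742784 and 4983000 ≤ northing ≤ 5014431.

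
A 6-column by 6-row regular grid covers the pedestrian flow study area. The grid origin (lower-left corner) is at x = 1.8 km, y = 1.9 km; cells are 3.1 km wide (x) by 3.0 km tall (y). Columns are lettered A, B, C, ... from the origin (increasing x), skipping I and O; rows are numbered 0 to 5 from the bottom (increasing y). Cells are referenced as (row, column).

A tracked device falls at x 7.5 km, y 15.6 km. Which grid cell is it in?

Column index: ⌊(7.5 − 1.8) / 3.1⌋ = ⌊1.839⌋ = 1 → column B
Row offset from origin: ⌊(15.6 − 1.9) / 3.0⌋ = ⌊4.567⌋ = 4 → row 4

(4, B)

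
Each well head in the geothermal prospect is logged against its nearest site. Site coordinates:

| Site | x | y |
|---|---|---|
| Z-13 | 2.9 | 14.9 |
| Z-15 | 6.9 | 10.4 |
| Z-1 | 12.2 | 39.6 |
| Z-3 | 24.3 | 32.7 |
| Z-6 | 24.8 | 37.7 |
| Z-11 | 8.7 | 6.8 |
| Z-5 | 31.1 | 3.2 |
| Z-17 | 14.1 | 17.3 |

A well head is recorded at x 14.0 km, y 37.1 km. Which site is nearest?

Squared distances to each site:
Z-13: 616.050; Z-15: 763.300; Z-1: 9.490; Z-3: 125.450; Z-6: 117.000; Z-11: 946.180; Z-5: 1441.620; Z-17: 392.050.
Minimum at Z-1.

Z-1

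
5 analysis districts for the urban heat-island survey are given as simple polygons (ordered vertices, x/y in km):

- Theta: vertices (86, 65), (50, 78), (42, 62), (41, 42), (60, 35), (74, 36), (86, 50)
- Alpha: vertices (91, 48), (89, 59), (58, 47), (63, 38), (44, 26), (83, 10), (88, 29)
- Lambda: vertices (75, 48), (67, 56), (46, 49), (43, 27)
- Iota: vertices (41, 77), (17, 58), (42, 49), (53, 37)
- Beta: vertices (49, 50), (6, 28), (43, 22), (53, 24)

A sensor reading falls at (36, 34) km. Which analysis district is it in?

Cast a ray rightward from (36, 34). For each polygon, the edges (by vertex number in listed order) whose endpoints lie on opposite sides of y = 34, where each meets that height, and whether that is right or left of the point:
Theta: no edge straddles that height → 0 crossings.
Alpha: 4–5 at x≈56.7 (right), 7–1 at x≈88.8 (right) → 2 crossings.
Lambda: 3–4 at x≈44.0 (right), 4–1 at x≈53.7 (right) → 2 crossings.
Iota: no edge straddles that height → 0 crossings.
Beta: 1–2 at x≈17.7 (left), 4–1 at x≈51.5 (right) → 1 crossing.
Only Beta has an odd count, so the point is inside Beta.

Beta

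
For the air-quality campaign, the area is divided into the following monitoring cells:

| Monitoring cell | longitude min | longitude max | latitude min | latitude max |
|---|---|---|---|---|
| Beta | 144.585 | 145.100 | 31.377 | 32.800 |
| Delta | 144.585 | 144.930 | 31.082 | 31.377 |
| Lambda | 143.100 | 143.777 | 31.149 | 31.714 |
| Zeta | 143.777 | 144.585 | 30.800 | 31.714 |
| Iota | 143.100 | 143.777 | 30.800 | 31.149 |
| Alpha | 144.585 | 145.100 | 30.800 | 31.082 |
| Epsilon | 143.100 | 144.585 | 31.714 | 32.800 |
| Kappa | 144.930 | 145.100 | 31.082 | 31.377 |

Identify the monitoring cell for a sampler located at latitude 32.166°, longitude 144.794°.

The point has longitude = 144.794 and latitude = 32.166.
Only Beta satisfies 144.585 ≤ longitude ≤ 145.100 and 31.377 ≤ latitude ≤ 32.800.

Beta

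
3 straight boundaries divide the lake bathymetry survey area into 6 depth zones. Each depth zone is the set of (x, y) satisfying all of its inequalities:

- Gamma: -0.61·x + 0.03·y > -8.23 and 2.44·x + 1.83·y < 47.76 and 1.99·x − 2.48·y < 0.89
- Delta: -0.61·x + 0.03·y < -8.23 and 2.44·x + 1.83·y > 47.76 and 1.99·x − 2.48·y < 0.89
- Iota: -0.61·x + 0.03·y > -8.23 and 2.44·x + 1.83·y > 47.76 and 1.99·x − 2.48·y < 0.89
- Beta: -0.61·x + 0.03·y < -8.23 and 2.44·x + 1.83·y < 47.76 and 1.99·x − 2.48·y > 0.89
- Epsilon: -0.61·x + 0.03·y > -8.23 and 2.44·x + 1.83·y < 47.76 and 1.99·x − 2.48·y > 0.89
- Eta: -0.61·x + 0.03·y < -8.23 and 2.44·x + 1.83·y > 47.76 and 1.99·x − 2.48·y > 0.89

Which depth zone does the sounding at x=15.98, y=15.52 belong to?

-0.61·15.98 + 0.03·15.52 = -9.282, which is < -8.23
2.44·15.98 + 1.83·15.52 = 67.393, which is > 47.76
1.99·15.98 − 2.48·15.52 = -6.689, which is < 0.89
This sign pattern matches Delta.

Delta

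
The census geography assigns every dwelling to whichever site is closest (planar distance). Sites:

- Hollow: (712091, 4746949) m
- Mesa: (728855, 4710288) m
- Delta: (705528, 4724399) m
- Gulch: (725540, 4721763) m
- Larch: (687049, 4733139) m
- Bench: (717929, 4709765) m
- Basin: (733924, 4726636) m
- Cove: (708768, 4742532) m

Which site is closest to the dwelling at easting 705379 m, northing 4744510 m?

Cove

Squared distances to each site:
Hollow: 50999665.000; Mesa: 1722267860.000; Delta: 404474522.000; Gulch: 923891930.000; Larch: 465288541.000; Bench: 1364717525.000; Basin: 1134296901.000; Cove: 15397805.000.
Minimum at Cove.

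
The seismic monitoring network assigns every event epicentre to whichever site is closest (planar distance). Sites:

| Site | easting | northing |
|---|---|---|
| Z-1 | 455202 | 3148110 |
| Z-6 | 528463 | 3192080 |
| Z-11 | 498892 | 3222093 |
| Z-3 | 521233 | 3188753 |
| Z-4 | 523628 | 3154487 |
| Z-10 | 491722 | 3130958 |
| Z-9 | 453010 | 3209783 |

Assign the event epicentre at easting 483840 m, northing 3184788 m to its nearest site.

Squared distances to each site:
Z-1: 2165410728.000; Z-6: 2044385393.000; Z-11: 1618225729.000; Z-3: 1413957674.000; Z-4: 2501235545.000; Z-10: 2959794824.000; Z-9: 1575238925.000.
Minimum at Z-3.

Z-3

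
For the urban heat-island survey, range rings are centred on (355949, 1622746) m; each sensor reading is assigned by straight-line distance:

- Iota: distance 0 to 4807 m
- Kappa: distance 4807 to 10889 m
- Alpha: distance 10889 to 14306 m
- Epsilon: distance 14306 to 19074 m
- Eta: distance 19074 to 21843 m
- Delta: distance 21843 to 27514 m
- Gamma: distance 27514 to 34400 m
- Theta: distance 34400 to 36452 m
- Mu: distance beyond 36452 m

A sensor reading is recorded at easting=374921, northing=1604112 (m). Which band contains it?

Distance = √((374921−355949)² + (1604112−1622746)²) = √(359936784.000 + 347225956.000) = 26592.532 m.
21843 ≤ 26592.532 < 27514 → Delta.

Delta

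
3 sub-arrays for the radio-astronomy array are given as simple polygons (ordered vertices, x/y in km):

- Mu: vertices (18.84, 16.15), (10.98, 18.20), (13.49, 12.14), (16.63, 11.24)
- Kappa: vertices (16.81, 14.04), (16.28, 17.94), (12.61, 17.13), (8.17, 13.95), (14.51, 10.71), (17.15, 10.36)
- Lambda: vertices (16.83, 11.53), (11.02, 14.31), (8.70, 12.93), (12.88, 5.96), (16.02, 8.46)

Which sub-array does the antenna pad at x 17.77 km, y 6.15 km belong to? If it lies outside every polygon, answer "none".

Cast a ray rightward from (17.77, 6.15). For each polygon, the edges (by vertex number in listed order) whose endpoints lie on opposite sides of y = 6.15, where each meets that height, and whether that is right or left of the point:
Mu: no edge straddles that height → 0 crossings.
Kappa: no edge straddles that height → 0 crossings.
Lambda: 3–4 at x≈12.766 (left), 4–5 at x≈13.119 (left) → 0 crossings.
All counts are even, so the point lies outside every listed polygon.

none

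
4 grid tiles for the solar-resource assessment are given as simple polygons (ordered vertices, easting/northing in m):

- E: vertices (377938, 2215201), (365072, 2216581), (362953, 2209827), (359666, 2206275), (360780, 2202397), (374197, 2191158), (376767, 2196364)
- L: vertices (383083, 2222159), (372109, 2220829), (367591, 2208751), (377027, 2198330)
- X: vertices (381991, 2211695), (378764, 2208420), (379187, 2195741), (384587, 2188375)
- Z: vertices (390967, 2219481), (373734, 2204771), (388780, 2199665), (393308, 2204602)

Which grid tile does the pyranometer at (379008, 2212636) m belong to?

L

Cast a ray rightward from (379008, 2212636). For each polygon, the edges (by vertex number in listed order) whose endpoints lie on opposite sides of northing = 2212636, where each meets that height, and whether that is right or left of the point:
E: 2–3 at easting≈363834.3 (left), 7–1 at easting≈377778.5 (left) → 0 crossings.
L: 2–3 at easting≈369044.3 (left), 4–1 at easting≈380662.8 (right) → 1 crossing.
X: no edge straddles that height → 0 crossings.
Z: 1–2 at easting≈382948.0 (right), 4–1 at easting≈392044.0 (right) → 2 crossings.
Only L has an odd count, so the point is inside L.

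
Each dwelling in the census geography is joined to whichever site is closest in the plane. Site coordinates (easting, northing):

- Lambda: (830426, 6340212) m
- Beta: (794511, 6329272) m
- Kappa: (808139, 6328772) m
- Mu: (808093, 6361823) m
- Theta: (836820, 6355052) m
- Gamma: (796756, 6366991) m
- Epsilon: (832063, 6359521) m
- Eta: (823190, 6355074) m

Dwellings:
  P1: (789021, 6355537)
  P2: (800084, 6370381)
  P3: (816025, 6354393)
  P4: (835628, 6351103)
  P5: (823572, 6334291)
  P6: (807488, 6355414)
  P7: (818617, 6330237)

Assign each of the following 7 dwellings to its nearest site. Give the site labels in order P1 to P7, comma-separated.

Gamma, Gamma, Eta, Theta, Lambda, Mu, Kappa

P1 → Gamma (d²=191024341.00)
P2 → Gamma (d²=22567684.00)
P3 → Eta (d²=51800986.00)
P4 → Theta (d²=17015465.00)
P5 → Lambda (d²=82035557.00)
P6 → Mu (d²=41441306.00)
P7 → Kappa (d²=111934709.00)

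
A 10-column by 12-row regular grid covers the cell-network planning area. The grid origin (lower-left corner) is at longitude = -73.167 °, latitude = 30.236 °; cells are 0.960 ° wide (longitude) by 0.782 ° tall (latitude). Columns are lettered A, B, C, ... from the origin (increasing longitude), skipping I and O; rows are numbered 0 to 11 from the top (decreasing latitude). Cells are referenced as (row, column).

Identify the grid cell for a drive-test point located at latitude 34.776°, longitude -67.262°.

(6, G)

Column index: ⌊(-67.262 − -73.167) / 0.960⌋ = ⌊6.151⌋ = 6 → column G
Row offset from origin: ⌊(34.776 − 30.236) / 0.782⌋ = ⌊5.806⌋ = 5 → row 6 (counted from top)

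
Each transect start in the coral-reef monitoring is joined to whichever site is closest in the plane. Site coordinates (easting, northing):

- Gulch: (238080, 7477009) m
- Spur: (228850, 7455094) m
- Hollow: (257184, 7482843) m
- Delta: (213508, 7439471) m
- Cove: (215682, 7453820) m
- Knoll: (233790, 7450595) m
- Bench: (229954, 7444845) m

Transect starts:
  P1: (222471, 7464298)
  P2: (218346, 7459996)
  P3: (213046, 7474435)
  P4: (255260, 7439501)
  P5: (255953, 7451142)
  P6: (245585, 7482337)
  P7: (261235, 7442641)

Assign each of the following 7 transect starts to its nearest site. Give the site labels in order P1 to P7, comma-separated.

P1 → Spur (d²=125405257.00)
P2 → Cove (d²=45239872.00)
P3 → Cove (d²=431926721.00)
P4 → Knoll (d²=584037736.00)
P5 → Knoll (d²=491497778.00)
P6 → Gulch (d²=84712609.00)
P7 → Knoll (d²=816494141.00)

Spur, Cove, Cove, Knoll, Knoll, Gulch, Knoll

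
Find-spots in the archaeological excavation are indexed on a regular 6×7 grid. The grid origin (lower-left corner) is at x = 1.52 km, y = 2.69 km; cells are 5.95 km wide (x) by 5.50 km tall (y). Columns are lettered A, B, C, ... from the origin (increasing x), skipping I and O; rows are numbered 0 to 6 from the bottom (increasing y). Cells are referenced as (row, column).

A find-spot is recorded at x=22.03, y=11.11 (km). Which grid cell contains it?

(1, D)

Column index: ⌊(22.03 − 1.52) / 5.95⌋ = ⌊3.447⌋ = 3 → column D
Row offset from origin: ⌊(11.11 − 2.69) / 5.50⌋ = ⌊1.531⌋ = 1 → row 1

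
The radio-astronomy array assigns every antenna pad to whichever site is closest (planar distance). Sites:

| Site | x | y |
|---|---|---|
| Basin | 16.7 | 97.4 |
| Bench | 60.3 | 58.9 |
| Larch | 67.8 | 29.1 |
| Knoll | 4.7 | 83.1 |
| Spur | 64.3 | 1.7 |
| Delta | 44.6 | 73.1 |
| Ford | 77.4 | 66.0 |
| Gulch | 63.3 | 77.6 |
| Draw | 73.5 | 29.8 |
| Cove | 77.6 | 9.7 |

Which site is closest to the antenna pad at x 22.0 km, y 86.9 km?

Squared distances to each site:
Basin: 138.340; Bench: 2250.890; Larch: 5438.480; Knoll: 313.730; Spur: 9048.330; Delta: 701.200; Ford: 3505.970; Gulch: 1792.180; Draw: 5912.660; Cove: 9051.200.
Minimum at Basin.

Basin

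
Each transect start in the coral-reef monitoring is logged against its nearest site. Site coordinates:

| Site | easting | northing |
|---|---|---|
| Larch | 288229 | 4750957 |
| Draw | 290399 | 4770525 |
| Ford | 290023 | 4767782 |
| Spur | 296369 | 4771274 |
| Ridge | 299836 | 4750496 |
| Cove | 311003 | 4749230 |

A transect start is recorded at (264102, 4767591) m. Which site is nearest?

Ford

Squared distances to each site:
Larch: 858802085.000; Draw: 700140565.000; Ford: 671934722.000; Spur: 1054723778.000; Ridge: 1569157781.000; Cove: 2536830122.000.
Minimum at Ford.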